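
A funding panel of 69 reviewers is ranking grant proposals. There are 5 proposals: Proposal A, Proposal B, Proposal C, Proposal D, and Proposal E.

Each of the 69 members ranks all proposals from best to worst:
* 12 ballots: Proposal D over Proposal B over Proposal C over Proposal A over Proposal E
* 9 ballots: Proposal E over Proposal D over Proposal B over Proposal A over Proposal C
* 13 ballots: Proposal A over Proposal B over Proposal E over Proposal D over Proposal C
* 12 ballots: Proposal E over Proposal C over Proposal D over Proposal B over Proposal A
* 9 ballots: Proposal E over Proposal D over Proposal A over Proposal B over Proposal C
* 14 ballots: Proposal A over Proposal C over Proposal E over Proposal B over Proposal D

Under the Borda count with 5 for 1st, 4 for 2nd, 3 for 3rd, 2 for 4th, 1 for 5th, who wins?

Proposal E

Proposal A: 12×2 + 9×2 + 13×5 + 12×1 + 9×3 + 14×5 = 216
Proposal B: 12×4 + 9×3 + 13×4 + 12×2 + 9×2 + 14×2 = 197
Proposal C: 12×3 + 9×1 + 13×1 + 12×4 + 9×1 + 14×4 = 171
Proposal D: 12×5 + 9×4 + 13×2 + 12×3 + 9×4 + 14×1 = 208
Proposal E: 12×1 + 9×5 + 13×3 + 12×5 + 9×5 + 14×3 = 243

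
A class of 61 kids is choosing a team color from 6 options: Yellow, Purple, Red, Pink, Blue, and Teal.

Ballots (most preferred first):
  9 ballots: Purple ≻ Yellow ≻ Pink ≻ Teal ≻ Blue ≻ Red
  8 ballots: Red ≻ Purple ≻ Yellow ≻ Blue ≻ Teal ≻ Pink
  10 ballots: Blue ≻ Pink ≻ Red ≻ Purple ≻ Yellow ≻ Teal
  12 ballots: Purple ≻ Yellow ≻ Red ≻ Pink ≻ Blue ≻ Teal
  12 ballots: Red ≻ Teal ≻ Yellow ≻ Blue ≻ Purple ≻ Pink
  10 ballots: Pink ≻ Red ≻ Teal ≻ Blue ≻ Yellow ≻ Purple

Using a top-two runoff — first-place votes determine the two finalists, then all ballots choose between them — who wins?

Red

Round 1 first-place votes: Yellow 0, Purple 21, Red 20, Pink 10, Blue 10, Teal 0. Purple and Red advance.
Runoff: Purple is ranked above Red on 21 ballots, Red above Purple on 40.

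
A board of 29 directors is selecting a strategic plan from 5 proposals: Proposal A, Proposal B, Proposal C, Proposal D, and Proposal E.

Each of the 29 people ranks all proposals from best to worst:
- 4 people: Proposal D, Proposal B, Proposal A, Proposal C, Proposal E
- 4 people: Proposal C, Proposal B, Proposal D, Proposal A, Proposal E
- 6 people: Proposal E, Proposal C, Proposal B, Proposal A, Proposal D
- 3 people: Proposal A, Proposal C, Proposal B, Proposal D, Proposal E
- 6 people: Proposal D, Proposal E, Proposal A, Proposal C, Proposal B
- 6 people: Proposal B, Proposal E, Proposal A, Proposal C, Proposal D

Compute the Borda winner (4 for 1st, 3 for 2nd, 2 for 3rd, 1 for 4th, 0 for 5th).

Proposal B

Proposal A: 4×2 + 4×1 + 6×1 + 3×4 + 6×2 + 6×2 = 54
Proposal B: 4×3 + 4×3 + 6×2 + 3×2 + 6×0 + 6×4 = 66
Proposal C: 4×1 + 4×4 + 6×3 + 3×3 + 6×1 + 6×1 = 59
Proposal D: 4×4 + 4×2 + 6×0 + 3×1 + 6×4 + 6×0 = 51
Proposal E: 4×0 + 4×0 + 6×4 + 3×0 + 6×3 + 6×3 = 60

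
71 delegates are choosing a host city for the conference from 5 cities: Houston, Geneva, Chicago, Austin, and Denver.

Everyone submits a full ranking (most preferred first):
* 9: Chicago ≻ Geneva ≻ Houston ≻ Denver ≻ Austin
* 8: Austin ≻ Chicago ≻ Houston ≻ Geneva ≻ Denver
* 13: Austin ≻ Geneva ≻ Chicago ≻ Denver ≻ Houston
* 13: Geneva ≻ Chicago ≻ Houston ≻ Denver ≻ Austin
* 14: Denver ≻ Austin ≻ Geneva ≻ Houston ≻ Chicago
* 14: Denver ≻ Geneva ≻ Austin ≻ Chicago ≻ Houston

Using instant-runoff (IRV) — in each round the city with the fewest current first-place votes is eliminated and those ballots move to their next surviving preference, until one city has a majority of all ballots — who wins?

Geneva

Round 1: Houston 0, Geneva 13, Chicago 9, Austin 21, Denver 28. Houston eliminated.
Round 2: Geneva 13, Chicago 9, Austin 21, Denver 28. Chicago eliminated.
Round 3: Geneva 22, Austin 21, Denver 28. Austin eliminated.
Round 4: Geneva 43, Denver 28. Geneva has a majority (≥36).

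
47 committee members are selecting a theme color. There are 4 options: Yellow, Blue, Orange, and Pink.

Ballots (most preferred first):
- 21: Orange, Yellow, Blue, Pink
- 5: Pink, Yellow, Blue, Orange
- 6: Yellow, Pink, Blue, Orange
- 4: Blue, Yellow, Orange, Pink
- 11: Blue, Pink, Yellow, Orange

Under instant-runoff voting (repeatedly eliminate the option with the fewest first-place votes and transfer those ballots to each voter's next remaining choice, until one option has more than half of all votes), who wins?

Round 1: Yellow 6, Blue 15, Orange 21, Pink 5. Pink eliminated.
Round 2: Yellow 11, Blue 15, Orange 21. Yellow eliminated.
Round 3: Blue 26, Orange 21. Blue has a majority (≥24).

Blue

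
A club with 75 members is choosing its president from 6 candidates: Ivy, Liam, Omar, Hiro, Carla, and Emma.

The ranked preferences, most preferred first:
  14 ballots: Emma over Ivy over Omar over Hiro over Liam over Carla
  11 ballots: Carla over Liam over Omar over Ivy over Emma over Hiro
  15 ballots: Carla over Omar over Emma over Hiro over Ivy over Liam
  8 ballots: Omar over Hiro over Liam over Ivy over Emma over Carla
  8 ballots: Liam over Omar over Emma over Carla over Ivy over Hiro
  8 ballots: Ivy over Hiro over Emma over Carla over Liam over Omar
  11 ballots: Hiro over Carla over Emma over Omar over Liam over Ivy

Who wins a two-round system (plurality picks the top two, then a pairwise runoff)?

Round 1 first-place votes: Ivy 8, Liam 8, Omar 8, Hiro 11, Carla 26, Emma 14. Carla and Emma advance.
Runoff: Carla is ranked above Emma on 37 ballots, Emma above Carla on 38.

Emma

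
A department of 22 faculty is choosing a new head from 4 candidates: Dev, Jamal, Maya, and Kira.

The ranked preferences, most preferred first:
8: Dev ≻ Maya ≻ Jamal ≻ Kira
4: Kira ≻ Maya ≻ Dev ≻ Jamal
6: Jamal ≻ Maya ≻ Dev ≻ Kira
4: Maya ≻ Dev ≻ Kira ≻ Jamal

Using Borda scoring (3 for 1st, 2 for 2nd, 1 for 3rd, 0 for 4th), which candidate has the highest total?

Dev: 8×3 + 4×1 + 6×1 + 4×2 = 42
Jamal: 8×1 + 4×0 + 6×3 + 4×0 = 26
Maya: 8×2 + 4×2 + 6×2 + 4×3 = 48
Kira: 8×0 + 4×3 + 6×0 + 4×1 = 16

Maya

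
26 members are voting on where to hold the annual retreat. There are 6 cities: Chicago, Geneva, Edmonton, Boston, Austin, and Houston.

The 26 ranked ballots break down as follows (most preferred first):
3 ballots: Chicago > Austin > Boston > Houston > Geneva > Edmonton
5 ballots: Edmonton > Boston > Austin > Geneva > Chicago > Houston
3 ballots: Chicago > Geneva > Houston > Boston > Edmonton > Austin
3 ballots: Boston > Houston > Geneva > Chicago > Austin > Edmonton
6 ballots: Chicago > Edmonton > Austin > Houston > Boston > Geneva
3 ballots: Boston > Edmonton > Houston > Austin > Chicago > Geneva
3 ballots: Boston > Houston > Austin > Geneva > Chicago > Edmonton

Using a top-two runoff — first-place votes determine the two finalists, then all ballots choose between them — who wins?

Boston

Round 1 first-place votes: Chicago 12, Geneva 0, Edmonton 5, Boston 9, Austin 0, Houston 0. Chicago and Boston advance.
Runoff: Chicago is ranked above Boston on 12 ballots, Boston above Chicago on 14.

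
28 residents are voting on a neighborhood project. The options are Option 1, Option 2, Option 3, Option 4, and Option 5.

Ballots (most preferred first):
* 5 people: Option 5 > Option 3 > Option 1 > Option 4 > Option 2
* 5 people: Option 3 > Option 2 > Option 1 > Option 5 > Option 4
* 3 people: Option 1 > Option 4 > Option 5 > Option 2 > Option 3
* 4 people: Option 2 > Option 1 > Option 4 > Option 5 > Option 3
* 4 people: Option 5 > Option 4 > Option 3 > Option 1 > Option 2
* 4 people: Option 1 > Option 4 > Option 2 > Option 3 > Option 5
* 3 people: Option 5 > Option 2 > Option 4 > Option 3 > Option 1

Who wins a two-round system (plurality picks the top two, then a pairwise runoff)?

Option 1

Round 1 first-place votes: Option 1 7, Option 2 4, Option 3 5, Option 4 0, Option 5 12. Option 5 and Option 1 advance.
Runoff: Option 5 is ranked above Option 1 on 12 ballots, Option 1 above Option 5 on 16.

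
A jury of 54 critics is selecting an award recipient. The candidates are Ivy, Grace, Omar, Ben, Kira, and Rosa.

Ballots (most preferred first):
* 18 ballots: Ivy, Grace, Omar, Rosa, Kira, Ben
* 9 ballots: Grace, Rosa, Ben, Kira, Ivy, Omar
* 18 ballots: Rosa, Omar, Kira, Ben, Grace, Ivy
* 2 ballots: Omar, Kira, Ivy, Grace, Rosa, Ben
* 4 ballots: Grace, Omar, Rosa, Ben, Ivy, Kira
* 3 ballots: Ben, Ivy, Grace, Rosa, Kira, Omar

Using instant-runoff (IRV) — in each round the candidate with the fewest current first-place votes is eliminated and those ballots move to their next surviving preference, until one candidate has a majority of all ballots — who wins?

Rosa

Round 1: Ivy 18, Grace 13, Omar 2, Ben 3, Kira 0, Rosa 18. Kira eliminated.
Round 2: Ivy 18, Grace 13, Omar 2, Ben 3, Rosa 18. Omar eliminated.
Round 3: Ivy 20, Grace 13, Ben 3, Rosa 18. Ben eliminated.
Round 4: Ivy 23, Grace 13, Rosa 18. Grace eliminated.
Round 5: Ivy 23, Rosa 31. Rosa has a majority (≥28).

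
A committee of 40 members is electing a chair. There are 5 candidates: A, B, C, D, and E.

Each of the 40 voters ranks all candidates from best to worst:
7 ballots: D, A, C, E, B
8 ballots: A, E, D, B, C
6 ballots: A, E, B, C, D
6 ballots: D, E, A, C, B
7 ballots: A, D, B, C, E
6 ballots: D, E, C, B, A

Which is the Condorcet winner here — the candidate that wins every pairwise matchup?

A

A vs B: 34–6
A vs C: 34–6
A vs D: 21–19
A vs E: 28–12
A beats every other candidate.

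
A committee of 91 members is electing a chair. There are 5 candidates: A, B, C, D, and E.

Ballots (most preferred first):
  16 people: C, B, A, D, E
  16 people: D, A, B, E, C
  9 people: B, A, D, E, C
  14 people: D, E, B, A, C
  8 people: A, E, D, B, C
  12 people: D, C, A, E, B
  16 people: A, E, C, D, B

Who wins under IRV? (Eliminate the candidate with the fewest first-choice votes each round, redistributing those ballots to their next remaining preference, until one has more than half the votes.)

Round 1: A 24, B 9, C 16, D 42, E 0. E eliminated.
Round 2: A 24, B 9, C 16, D 42. B eliminated.
Round 3: A 33, C 16, D 42. C eliminated.
Round 4: A 49, D 42. A has a majority (≥46).

A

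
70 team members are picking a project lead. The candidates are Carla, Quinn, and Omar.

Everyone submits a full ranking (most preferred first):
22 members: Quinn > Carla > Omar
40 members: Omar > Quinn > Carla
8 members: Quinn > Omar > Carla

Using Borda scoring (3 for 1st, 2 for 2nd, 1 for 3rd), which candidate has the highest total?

Carla: 22×2 + 40×1 + 8×1 = 92
Quinn: 22×3 + 40×2 + 8×3 = 170
Omar: 22×1 + 40×3 + 8×2 = 158

Quinn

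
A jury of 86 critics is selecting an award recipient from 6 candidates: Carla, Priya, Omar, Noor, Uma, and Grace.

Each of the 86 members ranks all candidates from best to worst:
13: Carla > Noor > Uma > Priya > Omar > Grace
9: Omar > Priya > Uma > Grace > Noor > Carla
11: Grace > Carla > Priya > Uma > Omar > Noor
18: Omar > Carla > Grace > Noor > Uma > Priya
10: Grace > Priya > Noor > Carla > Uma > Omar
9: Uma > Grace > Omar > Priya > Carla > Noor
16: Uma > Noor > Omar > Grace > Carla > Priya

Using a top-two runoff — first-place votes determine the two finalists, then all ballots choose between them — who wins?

Round 1 first-place votes: Carla 13, Priya 0, Omar 27, Noor 0, Uma 25, Grace 21. Omar and Uma advance.
Runoff: Omar is ranked above Uma on 27 ballots, Uma above Omar on 59.

Uma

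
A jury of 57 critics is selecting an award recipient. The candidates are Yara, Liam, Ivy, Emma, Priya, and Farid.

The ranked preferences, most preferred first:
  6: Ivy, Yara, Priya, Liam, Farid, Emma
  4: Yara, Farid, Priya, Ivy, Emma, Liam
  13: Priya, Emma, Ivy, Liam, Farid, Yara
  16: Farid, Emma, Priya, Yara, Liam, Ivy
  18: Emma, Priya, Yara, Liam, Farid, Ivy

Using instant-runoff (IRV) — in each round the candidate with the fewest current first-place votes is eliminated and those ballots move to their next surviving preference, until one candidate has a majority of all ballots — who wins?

Round 1: Yara 4, Liam 0, Ivy 6, Emma 18, Priya 13, Farid 16. Liam eliminated.
Round 2: Yara 4, Ivy 6, Emma 18, Priya 13, Farid 16. Yara eliminated.
Round 3: Ivy 6, Emma 18, Priya 13, Farid 20. Ivy eliminated.
Round 4: Emma 18, Priya 19, Farid 20. Emma eliminated.
Round 5: Priya 37, Farid 20. Priya has a majority (≥29).

Priya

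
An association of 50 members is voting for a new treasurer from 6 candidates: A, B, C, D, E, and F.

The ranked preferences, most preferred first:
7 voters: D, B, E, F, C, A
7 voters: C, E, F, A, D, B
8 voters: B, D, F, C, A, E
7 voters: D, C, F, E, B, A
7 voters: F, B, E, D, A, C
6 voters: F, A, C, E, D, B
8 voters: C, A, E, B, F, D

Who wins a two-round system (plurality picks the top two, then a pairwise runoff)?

D

Round 1 first-place votes: A 0, B 8, C 15, D 14, E 0, F 13. C and D advance.
Runoff: C is ranked above D on 21 ballots, D above C on 29.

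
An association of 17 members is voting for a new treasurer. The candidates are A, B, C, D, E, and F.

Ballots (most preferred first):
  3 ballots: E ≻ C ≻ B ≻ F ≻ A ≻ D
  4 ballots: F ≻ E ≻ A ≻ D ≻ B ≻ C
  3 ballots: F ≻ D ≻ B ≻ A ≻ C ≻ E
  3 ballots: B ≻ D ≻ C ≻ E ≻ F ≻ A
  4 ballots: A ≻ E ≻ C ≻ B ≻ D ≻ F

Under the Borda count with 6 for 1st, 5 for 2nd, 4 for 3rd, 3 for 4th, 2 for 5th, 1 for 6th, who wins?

E

A: 3×2 + 4×4 + 3×3 + 3×1 + 4×6 = 58
B: 3×4 + 4×2 + 3×4 + 3×6 + 4×3 = 62
C: 3×5 + 4×1 + 3×2 + 3×4 + 4×4 = 53
D: 3×1 + 4×3 + 3×5 + 3×5 + 4×2 = 53
E: 3×6 + 4×5 + 3×1 + 3×3 + 4×5 = 70
F: 3×3 + 4×6 + 3×6 + 3×2 + 4×1 = 61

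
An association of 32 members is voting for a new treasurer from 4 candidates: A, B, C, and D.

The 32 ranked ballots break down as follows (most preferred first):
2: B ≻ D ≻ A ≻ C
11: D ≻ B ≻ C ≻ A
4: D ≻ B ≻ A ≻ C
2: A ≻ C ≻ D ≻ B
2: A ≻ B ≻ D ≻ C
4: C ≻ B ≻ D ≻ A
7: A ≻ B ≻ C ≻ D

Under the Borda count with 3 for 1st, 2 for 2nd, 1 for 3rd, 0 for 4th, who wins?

B

A: 2×1 + 11×0 + 4×1 + 2×3 + 2×3 + 4×0 + 7×3 = 39
B: 2×3 + 11×2 + 4×2 + 2×0 + 2×2 + 4×2 + 7×2 = 62
C: 2×0 + 11×1 + 4×0 + 2×2 + 2×0 + 4×3 + 7×1 = 34
D: 2×2 + 11×3 + 4×3 + 2×1 + 2×1 + 4×1 + 7×0 = 57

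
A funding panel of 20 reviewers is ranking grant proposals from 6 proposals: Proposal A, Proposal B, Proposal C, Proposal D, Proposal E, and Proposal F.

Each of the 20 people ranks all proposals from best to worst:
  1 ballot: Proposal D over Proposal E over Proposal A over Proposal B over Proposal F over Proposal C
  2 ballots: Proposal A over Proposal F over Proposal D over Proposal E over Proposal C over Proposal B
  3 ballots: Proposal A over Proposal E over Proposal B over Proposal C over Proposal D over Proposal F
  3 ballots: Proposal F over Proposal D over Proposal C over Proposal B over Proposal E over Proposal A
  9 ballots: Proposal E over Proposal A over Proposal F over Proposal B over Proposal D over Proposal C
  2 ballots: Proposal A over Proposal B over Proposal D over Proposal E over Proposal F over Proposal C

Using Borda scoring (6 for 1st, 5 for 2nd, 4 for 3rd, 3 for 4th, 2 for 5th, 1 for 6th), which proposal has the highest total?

Proposal A

Proposal A: 1×4 + 2×6 + 3×6 + 3×1 + 9×5 + 2×6 = 94
Proposal B: 1×3 + 2×1 + 3×4 + 3×3 + 9×3 + 2×5 = 63
Proposal C: 1×1 + 2×2 + 3×3 + 3×4 + 9×1 + 2×1 = 37
Proposal D: 1×6 + 2×4 + 3×2 + 3×5 + 9×2 + 2×4 = 61
Proposal E: 1×5 + 2×3 + 3×5 + 3×2 + 9×6 + 2×3 = 92
Proposal F: 1×2 + 2×5 + 3×1 + 3×6 + 9×4 + 2×2 = 73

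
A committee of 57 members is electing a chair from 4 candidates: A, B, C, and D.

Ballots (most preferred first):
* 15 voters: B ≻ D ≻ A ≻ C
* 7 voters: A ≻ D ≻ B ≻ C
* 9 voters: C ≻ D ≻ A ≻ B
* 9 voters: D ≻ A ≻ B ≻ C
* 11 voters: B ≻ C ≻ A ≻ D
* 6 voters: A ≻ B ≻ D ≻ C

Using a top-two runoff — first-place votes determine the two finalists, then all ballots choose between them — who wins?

A

Round 1 first-place votes: A 13, B 26, C 9, D 9. B and A advance.
Runoff: B is ranked above A on 26 ballots, A above B on 31.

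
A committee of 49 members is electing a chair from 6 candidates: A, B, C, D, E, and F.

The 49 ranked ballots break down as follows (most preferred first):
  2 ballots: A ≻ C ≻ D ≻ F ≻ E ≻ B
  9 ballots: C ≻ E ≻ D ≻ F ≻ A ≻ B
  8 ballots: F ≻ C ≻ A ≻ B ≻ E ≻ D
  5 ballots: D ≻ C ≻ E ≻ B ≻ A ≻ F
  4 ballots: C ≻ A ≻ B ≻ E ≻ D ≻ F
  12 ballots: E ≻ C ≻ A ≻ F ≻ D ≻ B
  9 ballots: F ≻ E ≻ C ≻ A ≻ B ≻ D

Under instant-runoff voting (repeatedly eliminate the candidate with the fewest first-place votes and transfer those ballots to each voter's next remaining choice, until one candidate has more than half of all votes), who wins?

Round 1: A 2, B 0, C 13, D 5, E 12, F 17. B eliminated.
Round 2: A 2, C 13, D 5, E 12, F 17. A eliminated.
Round 3: C 15, D 5, E 12, F 17. D eliminated.
Round 4: C 20, E 12, F 17. E eliminated.
Round 5: C 32, F 17. C has a majority (≥25).

C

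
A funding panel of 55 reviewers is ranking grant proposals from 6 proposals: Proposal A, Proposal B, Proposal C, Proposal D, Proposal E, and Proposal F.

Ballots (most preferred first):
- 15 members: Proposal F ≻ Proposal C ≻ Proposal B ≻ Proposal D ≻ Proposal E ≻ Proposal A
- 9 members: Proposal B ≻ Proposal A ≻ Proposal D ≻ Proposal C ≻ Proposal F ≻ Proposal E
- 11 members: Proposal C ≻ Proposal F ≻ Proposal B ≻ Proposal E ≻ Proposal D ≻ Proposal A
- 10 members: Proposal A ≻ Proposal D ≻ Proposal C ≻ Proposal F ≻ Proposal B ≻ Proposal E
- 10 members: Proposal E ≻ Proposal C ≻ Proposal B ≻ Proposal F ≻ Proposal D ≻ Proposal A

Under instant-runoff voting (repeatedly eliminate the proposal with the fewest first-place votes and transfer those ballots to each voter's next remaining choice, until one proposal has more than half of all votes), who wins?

Proposal C

Round 1: Proposal A 10, Proposal B 9, Proposal C 11, Proposal D 0, Proposal E 10, Proposal F 15. Proposal D eliminated.
Round 2: Proposal A 10, Proposal B 9, Proposal C 11, Proposal E 10, Proposal F 15. Proposal B eliminated.
Round 3: Proposal A 19, Proposal C 11, Proposal E 10, Proposal F 15. Proposal E eliminated.
Round 4: Proposal A 19, Proposal C 21, Proposal F 15. Proposal F eliminated.
Round 5: Proposal A 19, Proposal C 36. Proposal C has a majority (≥28).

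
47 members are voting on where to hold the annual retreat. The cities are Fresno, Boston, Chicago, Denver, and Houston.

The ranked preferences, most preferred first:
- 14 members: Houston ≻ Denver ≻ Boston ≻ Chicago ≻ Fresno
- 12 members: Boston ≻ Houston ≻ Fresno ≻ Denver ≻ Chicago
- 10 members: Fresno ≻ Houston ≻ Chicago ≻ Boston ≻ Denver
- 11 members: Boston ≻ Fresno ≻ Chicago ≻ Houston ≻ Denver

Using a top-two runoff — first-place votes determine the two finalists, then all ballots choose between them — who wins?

Houston

Round 1 first-place votes: Fresno 10, Boston 23, Chicago 0, Denver 0, Houston 14. Boston and Houston advance.
Runoff: Boston is ranked above Houston on 23 ballots, Houston above Boston on 24.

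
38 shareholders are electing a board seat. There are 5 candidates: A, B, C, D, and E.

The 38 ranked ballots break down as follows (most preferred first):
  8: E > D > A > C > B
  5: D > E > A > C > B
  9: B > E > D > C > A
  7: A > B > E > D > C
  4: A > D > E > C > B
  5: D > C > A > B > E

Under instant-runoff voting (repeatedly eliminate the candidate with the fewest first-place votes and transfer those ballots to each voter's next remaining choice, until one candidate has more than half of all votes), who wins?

D

Round 1: A 11, B 9, C 0, D 10, E 8. C eliminated.
Round 2: A 11, B 9, D 10, E 8. E eliminated.
Round 3: A 11, B 9, D 18. B eliminated.
Round 4: A 11, D 27. D has a majority (≥20).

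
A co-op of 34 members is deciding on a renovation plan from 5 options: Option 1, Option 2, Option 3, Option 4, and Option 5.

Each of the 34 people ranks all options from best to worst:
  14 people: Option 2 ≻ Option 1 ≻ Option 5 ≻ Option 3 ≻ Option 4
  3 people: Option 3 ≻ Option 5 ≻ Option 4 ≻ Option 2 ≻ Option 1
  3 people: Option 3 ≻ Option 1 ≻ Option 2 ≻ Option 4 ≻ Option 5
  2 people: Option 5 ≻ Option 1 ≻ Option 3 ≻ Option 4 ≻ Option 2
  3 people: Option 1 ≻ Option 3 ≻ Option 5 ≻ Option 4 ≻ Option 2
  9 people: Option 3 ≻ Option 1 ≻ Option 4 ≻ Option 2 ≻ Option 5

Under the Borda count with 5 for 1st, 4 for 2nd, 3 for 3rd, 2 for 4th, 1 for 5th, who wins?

Option 1: 14×4 + 3×1 + 3×4 + 2×4 + 3×5 + 9×4 = 130
Option 2: 14×5 + 3×2 + 3×3 + 2×1 + 3×1 + 9×2 = 108
Option 3: 14×2 + 3×5 + 3×5 + 2×3 + 3×4 + 9×5 = 121
Option 4: 14×1 + 3×3 + 3×2 + 2×2 + 3×2 + 9×3 = 66
Option 5: 14×3 + 3×4 + 3×1 + 2×5 + 3×3 + 9×1 = 85

Option 1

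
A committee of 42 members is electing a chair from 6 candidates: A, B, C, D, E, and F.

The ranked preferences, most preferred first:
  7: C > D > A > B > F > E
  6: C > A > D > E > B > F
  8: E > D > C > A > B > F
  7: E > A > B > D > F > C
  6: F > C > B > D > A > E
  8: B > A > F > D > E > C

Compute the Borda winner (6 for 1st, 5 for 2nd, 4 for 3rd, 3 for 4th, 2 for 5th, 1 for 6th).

A

A: 7×4 + 6×5 + 8×3 + 7×5 + 6×2 + 8×5 = 169
B: 7×3 + 6×2 + 8×2 + 7×4 + 6×4 + 8×6 = 149
C: 7×6 + 6×6 + 8×4 + 7×1 + 6×5 + 8×1 = 155
D: 7×5 + 6×4 + 8×5 + 7×3 + 6×3 + 8×3 = 162
E: 7×1 + 6×3 + 8×6 + 7×6 + 6×1 + 8×2 = 137
F: 7×2 + 6×1 + 8×1 + 7×2 + 6×6 + 8×4 = 110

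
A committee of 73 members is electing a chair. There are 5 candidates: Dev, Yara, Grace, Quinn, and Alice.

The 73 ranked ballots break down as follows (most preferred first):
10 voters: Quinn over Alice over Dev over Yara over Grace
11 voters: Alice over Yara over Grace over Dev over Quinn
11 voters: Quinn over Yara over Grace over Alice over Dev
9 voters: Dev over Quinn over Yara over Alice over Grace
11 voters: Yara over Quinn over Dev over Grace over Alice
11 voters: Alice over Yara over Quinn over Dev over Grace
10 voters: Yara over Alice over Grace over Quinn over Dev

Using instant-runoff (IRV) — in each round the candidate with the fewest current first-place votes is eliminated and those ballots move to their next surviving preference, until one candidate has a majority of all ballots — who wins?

Quinn

Round 1: Dev 9, Yara 21, Grace 0, Quinn 21, Alice 22. Grace eliminated.
Round 2: Dev 9, Yara 21, Quinn 21, Alice 22. Dev eliminated.
Round 3: Yara 21, Quinn 30, Alice 22. Yara eliminated.
Round 4: Quinn 41, Alice 32. Quinn has a majority (≥37).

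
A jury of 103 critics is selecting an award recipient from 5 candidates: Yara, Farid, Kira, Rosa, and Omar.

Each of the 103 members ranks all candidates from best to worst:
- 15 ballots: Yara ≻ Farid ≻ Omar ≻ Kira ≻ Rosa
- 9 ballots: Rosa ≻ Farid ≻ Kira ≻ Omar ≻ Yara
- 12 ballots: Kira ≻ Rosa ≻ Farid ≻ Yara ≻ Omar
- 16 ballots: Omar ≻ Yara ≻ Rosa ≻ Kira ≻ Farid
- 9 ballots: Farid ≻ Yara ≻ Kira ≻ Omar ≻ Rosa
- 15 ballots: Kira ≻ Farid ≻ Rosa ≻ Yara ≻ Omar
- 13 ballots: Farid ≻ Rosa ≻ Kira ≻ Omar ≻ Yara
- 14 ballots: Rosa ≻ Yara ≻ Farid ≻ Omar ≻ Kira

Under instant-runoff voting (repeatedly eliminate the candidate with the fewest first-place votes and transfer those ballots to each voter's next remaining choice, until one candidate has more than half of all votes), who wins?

Round 1: Yara 15, Farid 22, Kira 27, Rosa 23, Omar 16. Yara eliminated.
Round 2: Farid 37, Kira 27, Rosa 23, Omar 16. Omar eliminated.
Round 3: Farid 37, Kira 27, Rosa 39. Kira eliminated.
Round 4: Farid 52, Rosa 51. Farid has a majority (≥52).

Farid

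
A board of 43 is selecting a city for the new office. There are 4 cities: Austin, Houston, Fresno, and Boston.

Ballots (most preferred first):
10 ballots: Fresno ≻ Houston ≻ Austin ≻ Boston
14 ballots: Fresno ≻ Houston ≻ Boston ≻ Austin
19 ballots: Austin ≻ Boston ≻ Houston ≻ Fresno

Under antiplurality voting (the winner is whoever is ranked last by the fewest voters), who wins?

Last-place votes: Austin 14, Houston 0, Fresno 19, Boston 10.

Houston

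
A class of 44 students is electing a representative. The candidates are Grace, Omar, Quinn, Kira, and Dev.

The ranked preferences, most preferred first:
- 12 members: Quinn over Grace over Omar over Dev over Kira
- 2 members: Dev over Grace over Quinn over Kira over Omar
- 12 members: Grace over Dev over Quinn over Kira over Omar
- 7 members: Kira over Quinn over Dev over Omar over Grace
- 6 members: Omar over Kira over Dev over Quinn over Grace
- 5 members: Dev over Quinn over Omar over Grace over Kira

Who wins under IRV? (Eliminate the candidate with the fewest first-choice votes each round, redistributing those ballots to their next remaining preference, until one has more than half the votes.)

Quinn

Round 1: Grace 12, Omar 6, Quinn 12, Kira 7, Dev 7. Omar eliminated.
Round 2: Grace 12, Quinn 12, Kira 13, Dev 7. Dev eliminated.
Round 3: Grace 14, Quinn 17, Kira 13. Kira eliminated.
Round 4: Grace 14, Quinn 30. Quinn has a majority (≥23).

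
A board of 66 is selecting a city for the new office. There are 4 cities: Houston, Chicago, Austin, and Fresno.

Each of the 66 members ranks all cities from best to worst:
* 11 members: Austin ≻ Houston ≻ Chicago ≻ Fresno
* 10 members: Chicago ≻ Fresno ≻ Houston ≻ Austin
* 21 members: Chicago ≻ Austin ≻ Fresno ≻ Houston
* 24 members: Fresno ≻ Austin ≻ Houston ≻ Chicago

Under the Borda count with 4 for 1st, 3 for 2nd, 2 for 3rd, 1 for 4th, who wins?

Houston: 11×3 + 10×2 + 21×1 + 24×2 = 122
Chicago: 11×2 + 10×4 + 21×4 + 24×1 = 170
Austin: 11×4 + 10×1 + 21×3 + 24×3 = 189
Fresno: 11×1 + 10×3 + 21×2 + 24×4 = 179

Austin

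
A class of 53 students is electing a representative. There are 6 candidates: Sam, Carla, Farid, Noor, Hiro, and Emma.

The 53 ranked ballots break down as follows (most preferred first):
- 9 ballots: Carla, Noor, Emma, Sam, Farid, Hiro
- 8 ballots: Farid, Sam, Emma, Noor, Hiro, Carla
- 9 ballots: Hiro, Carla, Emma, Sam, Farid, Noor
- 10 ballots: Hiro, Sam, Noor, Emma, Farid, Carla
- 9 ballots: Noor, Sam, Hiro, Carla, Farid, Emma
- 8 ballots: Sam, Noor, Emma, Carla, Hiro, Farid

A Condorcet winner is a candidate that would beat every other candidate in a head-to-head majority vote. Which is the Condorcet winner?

Sam vs Carla: 35–18
Sam vs Farid: 45–8
Sam vs Noor: 35–18
Sam vs Hiro: 34–19
Sam vs Emma: 35–18
Sam beats every other candidate.

Sam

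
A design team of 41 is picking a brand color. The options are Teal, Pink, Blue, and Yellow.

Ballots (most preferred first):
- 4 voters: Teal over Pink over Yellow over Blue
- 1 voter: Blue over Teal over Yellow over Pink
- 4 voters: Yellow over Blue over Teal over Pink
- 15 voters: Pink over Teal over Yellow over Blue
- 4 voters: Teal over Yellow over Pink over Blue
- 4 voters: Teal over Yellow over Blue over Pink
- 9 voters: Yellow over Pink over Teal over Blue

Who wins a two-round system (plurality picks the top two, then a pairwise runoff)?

Round 1 first-place votes: Teal 12, Pink 15, Blue 1, Yellow 13. Pink and Yellow advance.
Runoff: Pink is ranked above Yellow on 19 ballots, Yellow above Pink on 22.

Yellow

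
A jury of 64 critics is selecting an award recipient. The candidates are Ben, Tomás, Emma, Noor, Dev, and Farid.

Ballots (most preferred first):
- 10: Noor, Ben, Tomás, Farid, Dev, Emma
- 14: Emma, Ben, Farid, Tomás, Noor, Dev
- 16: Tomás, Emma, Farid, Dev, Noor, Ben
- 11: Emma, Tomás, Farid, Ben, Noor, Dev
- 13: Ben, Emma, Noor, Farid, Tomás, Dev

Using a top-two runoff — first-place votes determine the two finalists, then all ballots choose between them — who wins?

Round 1 first-place votes: Ben 13, Tomás 16, Emma 25, Noor 10, Dev 0, Farid 0. Emma and Tomás advance.
Runoff: Emma is ranked above Tomás on 38 ballots, Tomás above Emma on 26.

Emma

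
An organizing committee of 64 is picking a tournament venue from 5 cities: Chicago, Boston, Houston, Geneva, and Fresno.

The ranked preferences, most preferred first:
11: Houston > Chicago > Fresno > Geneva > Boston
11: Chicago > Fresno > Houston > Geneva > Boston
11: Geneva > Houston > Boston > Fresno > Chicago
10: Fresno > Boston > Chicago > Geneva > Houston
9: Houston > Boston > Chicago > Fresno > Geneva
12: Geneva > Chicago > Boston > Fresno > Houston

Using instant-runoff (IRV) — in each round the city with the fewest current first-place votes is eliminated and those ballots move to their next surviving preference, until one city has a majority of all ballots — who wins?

Round 1: Chicago 11, Boston 0, Houston 20, Geneva 23, Fresno 10. Boston eliminated.
Round 2: Chicago 11, Houston 20, Geneva 23, Fresno 10. Fresno eliminated.
Round 3: Chicago 21, Houston 20, Geneva 23. Houston eliminated.
Round 4: Chicago 41, Geneva 23. Chicago has a majority (≥33).

Chicago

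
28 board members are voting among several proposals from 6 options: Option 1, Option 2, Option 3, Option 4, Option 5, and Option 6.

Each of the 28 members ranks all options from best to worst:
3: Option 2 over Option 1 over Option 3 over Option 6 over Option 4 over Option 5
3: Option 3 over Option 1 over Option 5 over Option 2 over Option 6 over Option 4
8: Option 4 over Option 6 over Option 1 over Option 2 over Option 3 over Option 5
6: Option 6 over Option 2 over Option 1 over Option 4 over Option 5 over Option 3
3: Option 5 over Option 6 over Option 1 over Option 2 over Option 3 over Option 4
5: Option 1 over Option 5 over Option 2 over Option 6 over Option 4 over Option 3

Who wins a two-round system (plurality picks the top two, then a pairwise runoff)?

Option 6

Round 1 first-place votes: Option 1 5, Option 2 3, Option 3 3, Option 4 8, Option 5 3, Option 6 6. Option 4 and Option 6 advance.
Runoff: Option 4 is ranked above Option 6 on 8 ballots, Option 6 above Option 4 on 20.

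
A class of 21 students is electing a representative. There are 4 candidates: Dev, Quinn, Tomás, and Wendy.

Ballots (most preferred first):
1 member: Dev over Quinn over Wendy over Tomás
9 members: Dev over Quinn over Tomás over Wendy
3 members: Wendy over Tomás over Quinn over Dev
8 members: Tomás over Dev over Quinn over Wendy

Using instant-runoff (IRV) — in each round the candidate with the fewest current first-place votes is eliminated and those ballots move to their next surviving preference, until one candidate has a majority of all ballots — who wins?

Tomás

Round 1: Dev 10, Quinn 0, Tomás 8, Wendy 3. Quinn eliminated.
Round 2: Dev 10, Tomás 8, Wendy 3. Wendy eliminated.
Round 3: Dev 10, Tomás 11. Tomás has a majority (≥11).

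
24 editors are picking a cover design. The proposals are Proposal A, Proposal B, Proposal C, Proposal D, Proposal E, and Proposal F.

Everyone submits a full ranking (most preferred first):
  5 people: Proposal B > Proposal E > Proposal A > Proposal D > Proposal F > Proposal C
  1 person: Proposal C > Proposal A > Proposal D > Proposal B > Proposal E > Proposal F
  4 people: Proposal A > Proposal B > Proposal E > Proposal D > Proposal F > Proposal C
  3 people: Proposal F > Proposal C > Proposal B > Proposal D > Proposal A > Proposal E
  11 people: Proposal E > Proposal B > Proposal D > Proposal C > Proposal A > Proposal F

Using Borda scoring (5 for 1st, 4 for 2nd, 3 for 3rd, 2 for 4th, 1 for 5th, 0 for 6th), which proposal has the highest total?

Proposal A: 5×3 + 1×4 + 4×5 + 3×1 + 11×1 = 53
Proposal B: 5×5 + 1×2 + 4×4 + 3×3 + 11×4 = 96
Proposal C: 5×0 + 1×5 + 4×0 + 3×4 + 11×2 = 39
Proposal D: 5×2 + 1×3 + 4×2 + 3×2 + 11×3 = 60
Proposal E: 5×4 + 1×1 + 4×3 + 3×0 + 11×5 = 88
Proposal F: 5×1 + 1×0 + 4×1 + 3×5 + 11×0 = 24

Proposal B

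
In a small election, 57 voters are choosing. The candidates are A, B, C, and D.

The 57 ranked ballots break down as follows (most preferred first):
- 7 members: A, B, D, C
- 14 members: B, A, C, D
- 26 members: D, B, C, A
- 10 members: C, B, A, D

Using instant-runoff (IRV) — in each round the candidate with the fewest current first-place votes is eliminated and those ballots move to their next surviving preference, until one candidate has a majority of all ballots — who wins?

B

Round 1: A 7, B 14, C 10, D 26. A eliminated.
Round 2: B 21, C 10, D 26. C eliminated.
Round 3: B 31, D 26. B has a majority (≥29).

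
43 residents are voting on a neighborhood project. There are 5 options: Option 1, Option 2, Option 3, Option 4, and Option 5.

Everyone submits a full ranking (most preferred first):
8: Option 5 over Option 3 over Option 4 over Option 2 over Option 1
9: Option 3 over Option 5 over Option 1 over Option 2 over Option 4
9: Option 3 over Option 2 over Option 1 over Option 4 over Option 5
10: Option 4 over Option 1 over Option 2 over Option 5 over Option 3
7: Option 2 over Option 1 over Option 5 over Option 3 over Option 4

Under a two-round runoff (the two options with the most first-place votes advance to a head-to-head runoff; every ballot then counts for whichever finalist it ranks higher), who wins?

Round 1 first-place votes: Option 1 0, Option 2 7, Option 3 18, Option 4 10, Option 5 8. Option 3 and Option 4 advance.
Runoff: Option 3 is ranked above Option 4 on 33 ballots, Option 4 above Option 3 on 10.

Option 3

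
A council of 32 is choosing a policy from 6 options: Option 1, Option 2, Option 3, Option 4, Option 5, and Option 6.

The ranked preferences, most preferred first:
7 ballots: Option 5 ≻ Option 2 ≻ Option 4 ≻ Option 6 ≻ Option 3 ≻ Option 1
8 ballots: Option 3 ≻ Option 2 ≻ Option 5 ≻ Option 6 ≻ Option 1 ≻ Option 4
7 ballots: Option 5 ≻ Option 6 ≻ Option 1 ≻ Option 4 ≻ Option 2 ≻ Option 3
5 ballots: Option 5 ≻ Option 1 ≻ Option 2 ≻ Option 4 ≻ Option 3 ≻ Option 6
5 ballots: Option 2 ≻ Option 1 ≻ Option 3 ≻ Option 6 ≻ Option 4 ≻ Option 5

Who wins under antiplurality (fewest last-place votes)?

Last-place votes: Option 1 7, Option 2 0, Option 3 7, Option 4 8, Option 5 5, Option 6 5.

Option 2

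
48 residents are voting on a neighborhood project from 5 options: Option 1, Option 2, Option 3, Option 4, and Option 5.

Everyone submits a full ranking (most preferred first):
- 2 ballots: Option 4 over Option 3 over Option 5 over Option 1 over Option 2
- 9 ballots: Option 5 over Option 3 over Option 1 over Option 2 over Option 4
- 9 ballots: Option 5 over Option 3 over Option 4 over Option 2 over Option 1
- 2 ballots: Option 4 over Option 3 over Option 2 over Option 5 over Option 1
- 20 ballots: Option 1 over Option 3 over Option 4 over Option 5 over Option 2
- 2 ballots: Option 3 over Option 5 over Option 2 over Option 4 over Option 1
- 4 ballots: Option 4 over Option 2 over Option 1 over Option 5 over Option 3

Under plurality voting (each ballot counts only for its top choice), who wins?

First-place votes: Option 1 20, Option 2 0, Option 3 2, Option 4 8, Option 5 18.

Option 1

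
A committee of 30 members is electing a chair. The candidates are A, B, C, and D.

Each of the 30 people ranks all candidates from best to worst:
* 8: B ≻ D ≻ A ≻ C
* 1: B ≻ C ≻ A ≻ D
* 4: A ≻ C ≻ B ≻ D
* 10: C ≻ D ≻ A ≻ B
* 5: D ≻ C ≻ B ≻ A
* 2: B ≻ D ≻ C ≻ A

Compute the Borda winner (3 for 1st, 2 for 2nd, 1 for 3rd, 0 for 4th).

D

A: 8×1 + 1×1 + 4×3 + 10×1 + 5×0 + 2×0 = 31
B: 8×3 + 1×3 + 4×1 + 10×0 + 5×1 + 2×3 = 42
C: 8×0 + 1×2 + 4×2 + 10×3 + 5×2 + 2×1 = 52
D: 8×2 + 1×0 + 4×0 + 10×2 + 5×3 + 2×2 = 55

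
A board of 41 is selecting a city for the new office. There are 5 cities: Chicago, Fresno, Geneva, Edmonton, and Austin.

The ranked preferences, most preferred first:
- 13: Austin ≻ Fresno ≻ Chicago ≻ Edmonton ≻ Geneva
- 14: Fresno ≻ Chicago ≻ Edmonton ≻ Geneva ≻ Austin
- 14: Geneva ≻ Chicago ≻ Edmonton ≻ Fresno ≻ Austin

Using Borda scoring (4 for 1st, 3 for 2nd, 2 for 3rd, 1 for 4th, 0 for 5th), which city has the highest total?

Chicago: 13×2 + 14×3 + 14×3 = 110
Fresno: 13×3 + 14×4 + 14×1 = 109
Geneva: 13×0 + 14×1 + 14×4 = 70
Edmonton: 13×1 + 14×2 + 14×2 = 69
Austin: 13×4 + 14×0 + 14×0 = 52

Chicago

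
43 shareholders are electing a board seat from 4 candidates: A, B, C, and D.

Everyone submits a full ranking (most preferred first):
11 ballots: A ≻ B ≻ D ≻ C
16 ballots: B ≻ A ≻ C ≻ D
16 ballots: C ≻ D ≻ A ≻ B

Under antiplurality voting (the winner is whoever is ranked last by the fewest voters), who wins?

Last-place votes: A 0, B 16, C 11, D 16.

A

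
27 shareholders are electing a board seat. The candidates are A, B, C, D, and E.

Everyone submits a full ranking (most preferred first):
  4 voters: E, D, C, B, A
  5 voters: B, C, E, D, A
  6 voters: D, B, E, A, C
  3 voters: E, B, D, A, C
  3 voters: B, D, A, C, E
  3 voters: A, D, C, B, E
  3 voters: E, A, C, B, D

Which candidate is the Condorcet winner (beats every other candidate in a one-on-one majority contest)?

B

B vs A: 21–6
B vs C: 17–10
B vs D: 14–13
B vs E: 17–10
B beats every other candidate.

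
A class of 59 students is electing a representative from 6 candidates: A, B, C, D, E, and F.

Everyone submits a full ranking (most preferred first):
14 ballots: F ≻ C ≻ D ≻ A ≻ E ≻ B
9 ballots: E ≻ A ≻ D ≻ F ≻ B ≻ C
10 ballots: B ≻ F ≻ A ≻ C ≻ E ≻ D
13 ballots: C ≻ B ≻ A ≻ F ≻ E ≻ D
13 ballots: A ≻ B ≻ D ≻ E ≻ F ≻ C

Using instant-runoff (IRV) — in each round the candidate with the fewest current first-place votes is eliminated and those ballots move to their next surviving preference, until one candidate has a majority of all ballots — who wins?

A

Round 1: A 13, B 10, C 13, D 0, E 9, F 14. D eliminated.
Round 2: A 13, B 10, C 13, E 9, F 14. E eliminated.
Round 3: A 22, B 10, C 13, F 14. B eliminated.
Round 4: A 22, C 13, F 24. C eliminated.
Round 5: A 35, F 24. A has a majority (≥30).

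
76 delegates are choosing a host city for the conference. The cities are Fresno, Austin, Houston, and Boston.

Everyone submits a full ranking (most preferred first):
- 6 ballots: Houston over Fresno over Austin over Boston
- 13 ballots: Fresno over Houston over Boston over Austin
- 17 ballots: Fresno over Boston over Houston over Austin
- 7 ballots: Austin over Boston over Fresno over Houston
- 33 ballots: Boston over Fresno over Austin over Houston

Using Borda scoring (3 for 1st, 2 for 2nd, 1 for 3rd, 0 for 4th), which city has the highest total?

Fresno

Fresno: 6×2 + 13×3 + 17×3 + 7×1 + 33×2 = 175
Austin: 6×1 + 13×0 + 17×0 + 7×3 + 33×1 = 60
Houston: 6×3 + 13×2 + 17×1 + 7×0 + 33×0 = 61
Boston: 6×0 + 13×1 + 17×2 + 7×2 + 33×3 = 160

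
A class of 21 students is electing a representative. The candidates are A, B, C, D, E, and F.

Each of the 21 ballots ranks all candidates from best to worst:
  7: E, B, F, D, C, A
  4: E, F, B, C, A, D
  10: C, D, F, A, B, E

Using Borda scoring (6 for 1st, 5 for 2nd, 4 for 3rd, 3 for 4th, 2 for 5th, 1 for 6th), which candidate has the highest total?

F

A: 7×1 + 4×2 + 10×3 = 45
B: 7×5 + 4×4 + 10×2 = 71
C: 7×2 + 4×3 + 10×6 = 86
D: 7×3 + 4×1 + 10×5 = 75
E: 7×6 + 4×6 + 10×1 = 76
F: 7×4 + 4×5 + 10×4 = 88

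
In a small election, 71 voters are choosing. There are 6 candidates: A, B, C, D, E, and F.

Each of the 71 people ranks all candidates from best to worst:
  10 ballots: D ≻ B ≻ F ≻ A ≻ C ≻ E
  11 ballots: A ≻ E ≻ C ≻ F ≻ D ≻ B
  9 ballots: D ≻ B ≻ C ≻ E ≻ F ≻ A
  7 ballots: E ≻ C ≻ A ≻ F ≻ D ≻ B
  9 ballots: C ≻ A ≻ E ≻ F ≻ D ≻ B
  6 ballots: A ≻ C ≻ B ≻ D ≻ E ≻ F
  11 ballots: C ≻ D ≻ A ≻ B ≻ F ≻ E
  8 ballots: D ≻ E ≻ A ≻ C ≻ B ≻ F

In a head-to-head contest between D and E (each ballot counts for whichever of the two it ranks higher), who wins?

D

D is ranked above E on 44 ballots; E above D on 27.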